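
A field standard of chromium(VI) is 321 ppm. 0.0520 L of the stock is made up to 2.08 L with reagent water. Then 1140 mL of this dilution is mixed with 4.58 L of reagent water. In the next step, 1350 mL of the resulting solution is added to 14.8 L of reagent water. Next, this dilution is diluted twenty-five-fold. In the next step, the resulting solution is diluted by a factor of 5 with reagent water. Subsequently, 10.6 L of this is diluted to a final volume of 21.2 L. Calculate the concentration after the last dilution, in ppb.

0.535 ppb

Overall dilution factor = 40 × 5.018 × 11.96 × 25 × 5 × 2 = 6.00 × 10⁵.
321 ppm / 6.00 × 10⁵ = 5.35 × 10⁻⁴ ppm = 0.535 ppb.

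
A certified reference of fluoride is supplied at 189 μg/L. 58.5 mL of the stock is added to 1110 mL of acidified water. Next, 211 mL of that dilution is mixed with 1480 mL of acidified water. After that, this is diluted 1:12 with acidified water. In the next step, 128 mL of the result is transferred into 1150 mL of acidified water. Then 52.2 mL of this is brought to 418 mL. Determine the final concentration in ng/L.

Overall dilution factor = 19.97 × 8.014 × 12 × 9.984 × 8.008 = 1.54 × 10⁵.
189 μg/L / 1.54 × 10⁵ = 1.23 × 10⁻³ μg/L = 1.23 ng/L.

1.23 ng/L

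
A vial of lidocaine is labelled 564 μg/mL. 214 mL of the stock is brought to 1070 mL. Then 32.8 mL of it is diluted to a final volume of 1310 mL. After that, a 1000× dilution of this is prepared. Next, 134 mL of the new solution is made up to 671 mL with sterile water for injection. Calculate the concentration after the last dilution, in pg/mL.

Overall dilution factor = 5 × 39.94 × 1000 × 5.007 = 10.00 × 10⁵.
564 μg/mL / 10.00 × 10⁵ = 5.64 × 10⁻⁴ μg/mL = 564 pg/mL.

564 pg/mL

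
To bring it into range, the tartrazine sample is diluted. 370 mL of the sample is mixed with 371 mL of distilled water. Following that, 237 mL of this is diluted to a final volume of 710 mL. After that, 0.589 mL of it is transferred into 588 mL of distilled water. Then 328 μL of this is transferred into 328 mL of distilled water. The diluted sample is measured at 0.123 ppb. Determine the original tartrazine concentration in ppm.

738 ppm

Overall dilution factor = 2.003 × 2.996 × 999.3 × 1001 = 6.00 × 10⁶.
Original = 0.123 ppb × 6.00 × 10⁶ = 7.38 × 10⁵ ppb = 738 ppm.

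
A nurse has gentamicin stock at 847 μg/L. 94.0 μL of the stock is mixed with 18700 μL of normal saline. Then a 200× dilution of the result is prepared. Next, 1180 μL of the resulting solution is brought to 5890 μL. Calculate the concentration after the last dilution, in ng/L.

Overall dilution factor = 199.9 × 200 × 4.992 = 2.00 × 10⁵.
847 μg/L / 2.00 × 10⁵ = 4.24 × 10⁻³ μg/L = 4.24 ng/L.

4.24 ng/L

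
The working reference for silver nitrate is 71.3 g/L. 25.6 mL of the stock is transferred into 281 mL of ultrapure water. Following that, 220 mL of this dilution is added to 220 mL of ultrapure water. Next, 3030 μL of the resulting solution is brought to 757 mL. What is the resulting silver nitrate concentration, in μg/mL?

11.9 μg/mL

Overall dilution factor = 11.98 × 2 × 249.8 = 5984.
71.3 g/L / 5984 = 0.0119 g/L = 11.9 μg/mL.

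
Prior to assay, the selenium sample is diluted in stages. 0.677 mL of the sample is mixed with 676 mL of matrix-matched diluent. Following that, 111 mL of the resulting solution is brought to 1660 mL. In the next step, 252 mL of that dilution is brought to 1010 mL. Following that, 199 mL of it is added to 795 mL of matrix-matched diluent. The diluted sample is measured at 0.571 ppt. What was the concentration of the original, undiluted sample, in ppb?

Overall dilution factor = 999.5 × 14.95 × 4.008 × 4.995 = 2.99 × 10⁵.
Original = 0.571 ppt × 2.99 × 10⁵ = 1.71 × 10⁵ ppt = 171 ppb.

171 ppb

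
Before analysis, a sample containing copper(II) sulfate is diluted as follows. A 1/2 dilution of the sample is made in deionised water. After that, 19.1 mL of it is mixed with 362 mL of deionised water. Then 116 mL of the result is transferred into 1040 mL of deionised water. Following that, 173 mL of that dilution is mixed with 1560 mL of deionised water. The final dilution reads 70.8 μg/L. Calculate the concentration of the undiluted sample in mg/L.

282 mg/L

Overall dilution factor = 2 × 19.95 × 9.966 × 10.02 = 3984.
Original = 70.8 μg/L × 3984 = 2.82 × 10⁵ μg/L = 282 mg/L.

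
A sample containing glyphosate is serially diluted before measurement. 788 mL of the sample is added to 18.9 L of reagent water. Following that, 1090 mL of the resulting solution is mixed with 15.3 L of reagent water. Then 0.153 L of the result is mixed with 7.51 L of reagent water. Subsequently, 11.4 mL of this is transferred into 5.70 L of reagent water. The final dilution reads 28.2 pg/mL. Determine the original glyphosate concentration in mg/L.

266 mg/L

Overall dilution factor = 24.98 × 15.04 × 50.08 × 501 = 9.43 × 10⁶.
Original = 28.2 pg/mL × 9.43 × 10⁶ = 2.66 × 10⁸ pg/mL = 266 mg/L.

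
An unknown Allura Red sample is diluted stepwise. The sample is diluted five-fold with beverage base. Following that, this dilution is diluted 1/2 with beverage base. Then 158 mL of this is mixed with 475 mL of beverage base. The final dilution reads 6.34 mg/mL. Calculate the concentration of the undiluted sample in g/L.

Overall dilution factor = 5 × 2 × 4.006 = 40.1.
Original = 6.34 mg/mL × 40.1 = 254 mg/mL = 254 g/L.

254 g/L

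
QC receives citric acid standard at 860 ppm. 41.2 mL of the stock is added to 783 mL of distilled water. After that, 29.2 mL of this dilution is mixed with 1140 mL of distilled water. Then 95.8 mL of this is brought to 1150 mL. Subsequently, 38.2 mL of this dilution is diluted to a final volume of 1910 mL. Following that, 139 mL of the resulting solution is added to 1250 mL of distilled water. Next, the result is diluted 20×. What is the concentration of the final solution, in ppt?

8.95 ppt

Overall dilution factor = 20.00 × 40.04 × 12.00 × 50 × 9.993 × 20 = 9.61 × 10⁷.
860 ppm / 9.61 × 10⁷ = 8.95 × 10⁻⁶ ppm = 8.95 ppt.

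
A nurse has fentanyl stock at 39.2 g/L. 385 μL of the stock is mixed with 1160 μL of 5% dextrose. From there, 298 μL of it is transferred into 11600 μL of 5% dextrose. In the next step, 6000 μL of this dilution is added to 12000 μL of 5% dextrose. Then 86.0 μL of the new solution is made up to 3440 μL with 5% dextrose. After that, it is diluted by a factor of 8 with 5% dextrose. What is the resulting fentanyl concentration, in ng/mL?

Overall dilution factor = 4.013 × 39.93 × 3 × 40 × 8 = 1.54 × 10⁵.
39.2 g/L / 1.54 × 10⁵ = 2.55 × 10⁻⁴ g/L = 255 ng/mL.

255 ng/mL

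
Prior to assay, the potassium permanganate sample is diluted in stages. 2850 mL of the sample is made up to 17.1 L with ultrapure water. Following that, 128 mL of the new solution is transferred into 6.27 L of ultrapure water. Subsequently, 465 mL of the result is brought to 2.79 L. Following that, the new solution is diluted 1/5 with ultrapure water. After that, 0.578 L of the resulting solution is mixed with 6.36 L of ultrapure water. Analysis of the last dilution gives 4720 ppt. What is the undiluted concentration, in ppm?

510 ppm

Overall dilution factor = 6 × 49.98 × 6 × 5 × 12.00 = 1.08 × 10⁵.
Original = 4720 ppt × 1.08 × 10⁵ = 5.10 × 10⁸ ppt = 510 ppm.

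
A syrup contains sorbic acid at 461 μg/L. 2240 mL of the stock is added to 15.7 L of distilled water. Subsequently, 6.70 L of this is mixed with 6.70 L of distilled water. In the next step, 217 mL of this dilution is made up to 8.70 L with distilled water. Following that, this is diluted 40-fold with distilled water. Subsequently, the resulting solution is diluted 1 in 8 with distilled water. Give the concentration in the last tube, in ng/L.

Overall dilution factor = 8.009 × 2 × 40.09 × 40 × 8 = 2.06 × 10⁵.
461 μg/L / 2.06 × 10⁵ = 2.24 × 10⁻³ μg/L = 2.24 ng/L.

2.24 ng/L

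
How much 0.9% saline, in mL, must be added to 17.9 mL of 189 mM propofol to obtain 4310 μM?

4310 μM = 4.31 mM.
V₂ = C₁V₁/C₂ = 189 × 17.9 / 4.31 = 785 mL.
Diluent to add = V₂ − V₁ = 785 − 17.9 = 767 mL.

767 mL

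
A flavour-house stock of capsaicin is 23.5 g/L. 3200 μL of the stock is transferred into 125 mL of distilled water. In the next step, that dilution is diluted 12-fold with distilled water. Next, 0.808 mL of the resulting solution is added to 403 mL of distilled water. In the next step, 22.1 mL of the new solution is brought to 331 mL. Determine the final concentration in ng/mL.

Overall dilution factor = 40.06 × 12 × 499.8 × 14.98 = 3.60 × 10⁶.
23.5 g/L / 3.60 × 10⁶ = 6.53 × 10⁻⁶ g/L = 6.53 ng/mL.

6.53 ng/mL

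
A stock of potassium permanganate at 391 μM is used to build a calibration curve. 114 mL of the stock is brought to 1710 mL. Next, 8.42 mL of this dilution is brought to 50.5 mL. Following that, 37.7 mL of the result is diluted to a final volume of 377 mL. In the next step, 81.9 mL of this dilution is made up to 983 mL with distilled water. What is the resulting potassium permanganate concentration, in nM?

Overall dilution factor = 15 × 5.998 × 10 × 12.00 = 1.08 × 10⁴.
391 μM / 1.08 × 10⁴ = 0.0362 μM = 36.2 nM.

36.2 nM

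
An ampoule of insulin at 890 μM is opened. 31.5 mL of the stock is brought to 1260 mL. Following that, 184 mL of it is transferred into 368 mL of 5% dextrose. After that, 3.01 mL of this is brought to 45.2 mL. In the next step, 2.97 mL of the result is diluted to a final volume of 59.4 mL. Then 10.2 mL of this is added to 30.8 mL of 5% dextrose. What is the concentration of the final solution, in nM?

Overall dilution factor = 40 × 3 × 15.02 × 20 × 4.020 = 1.45 × 10⁵.
890 μM / 1.45 × 10⁵ = 6.14 × 10⁻³ μM = 6.14 nM.

6.14 nM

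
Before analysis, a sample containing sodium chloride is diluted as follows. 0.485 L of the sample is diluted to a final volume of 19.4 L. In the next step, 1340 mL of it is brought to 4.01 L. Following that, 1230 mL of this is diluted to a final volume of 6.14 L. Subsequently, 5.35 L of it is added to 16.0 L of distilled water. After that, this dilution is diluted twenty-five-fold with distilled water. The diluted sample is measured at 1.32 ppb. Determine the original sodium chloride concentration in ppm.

Overall dilution factor = 40 × 2.993 × 4.992 × 3.991 × 25 = 5.96 × 10⁴.
Original = 1.32 ppb × 5.96 × 10⁴ = 7.87 × 10⁴ ppb = 78.7 ppm.

78.7 ppm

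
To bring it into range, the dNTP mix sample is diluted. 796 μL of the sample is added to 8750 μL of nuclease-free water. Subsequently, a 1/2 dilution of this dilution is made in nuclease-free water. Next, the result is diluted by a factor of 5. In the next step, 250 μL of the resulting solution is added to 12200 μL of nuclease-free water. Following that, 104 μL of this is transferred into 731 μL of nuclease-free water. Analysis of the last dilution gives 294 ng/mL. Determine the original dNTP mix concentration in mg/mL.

14.1 mg/mL

Overall dilution factor = 11.99 × 2 × 5 × 49.80 × 8.029 = 4.80 × 10⁴.
Original = 294 ng/mL × 4.80 × 10⁴ = 1.41 × 10⁷ ng/mL = 14.1 mg/mL.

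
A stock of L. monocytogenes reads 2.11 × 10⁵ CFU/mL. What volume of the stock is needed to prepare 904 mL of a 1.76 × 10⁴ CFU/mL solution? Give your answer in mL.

V₁ = C₂V₂/C₁ = 1.76 × 10⁴ × 904 / 2.11 × 10⁵ = 75.4 mL.

75.4 mL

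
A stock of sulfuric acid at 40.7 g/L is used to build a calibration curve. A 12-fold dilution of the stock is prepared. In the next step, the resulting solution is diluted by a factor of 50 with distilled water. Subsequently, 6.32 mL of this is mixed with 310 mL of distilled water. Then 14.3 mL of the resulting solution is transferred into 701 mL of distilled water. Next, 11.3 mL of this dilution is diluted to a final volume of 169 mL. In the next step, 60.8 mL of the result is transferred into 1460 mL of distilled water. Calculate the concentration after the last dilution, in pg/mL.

72.4 pg/mL

Overall dilution factor = 12 × 50 × 50.05 × 50.02 × 14.96 × 25.01 = 5.62 × 10⁸.
40.7 g/L / 5.62 × 10⁸ = 7.24 × 10⁻⁸ g/L = 72.4 pg/mL.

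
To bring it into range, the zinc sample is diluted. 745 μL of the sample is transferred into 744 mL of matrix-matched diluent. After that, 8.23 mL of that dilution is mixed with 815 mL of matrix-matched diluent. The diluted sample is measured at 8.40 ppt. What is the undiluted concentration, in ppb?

840 ppb

Overall dilution factor = 999.7 × 100.0 = 10.00 × 10⁴.
Original = 8.40 ppt × 10.00 × 10⁴ = 8.40 × 10⁵ ppt = 840 ppb.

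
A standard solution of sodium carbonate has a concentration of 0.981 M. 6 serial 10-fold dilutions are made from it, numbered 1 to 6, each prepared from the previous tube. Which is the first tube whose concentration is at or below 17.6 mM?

Tube n has concentration 0.981 M / 10ⁿ.
Need 10ⁿ ≥ 0.981 M / 17.6 mM = 55.7, so n ≥ 1.75.
First such tube: n = 2.

tube 2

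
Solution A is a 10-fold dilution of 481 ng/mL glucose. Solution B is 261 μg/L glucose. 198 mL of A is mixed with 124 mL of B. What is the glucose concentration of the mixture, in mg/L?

0.130 mg/L

C_A = 481 ng/mL / 10 = 48.1 ng/mL.
C_B = 261 μg/L = 261 ng/mL.
C_mix = (C_A·V_A + C_B·V_B)/(V_A + V_B) = (48.1×198 + 261×124) / 322.0 = 130 ng/mL = 0.130 mg/L.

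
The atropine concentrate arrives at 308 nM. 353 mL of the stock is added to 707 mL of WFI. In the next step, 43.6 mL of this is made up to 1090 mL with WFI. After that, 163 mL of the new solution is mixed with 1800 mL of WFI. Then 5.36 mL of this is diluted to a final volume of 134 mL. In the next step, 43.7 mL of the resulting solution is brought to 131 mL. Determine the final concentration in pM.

Overall dilution factor = 3.003 × 25 × 12.04 × 25 × 2.998 = 6.78 × 10⁴.
308 nM / 6.78 × 10⁴ = 4.55 × 10⁻³ nM = 4.55 pM.

4.55 pM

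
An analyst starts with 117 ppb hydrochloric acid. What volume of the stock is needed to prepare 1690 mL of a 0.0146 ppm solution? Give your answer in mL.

211 mL

0.0146 ppm = 14.6 ppb.
V₁ = C₂V₂/C₁ = 14.6 × 1690 / 117 = 211 mL.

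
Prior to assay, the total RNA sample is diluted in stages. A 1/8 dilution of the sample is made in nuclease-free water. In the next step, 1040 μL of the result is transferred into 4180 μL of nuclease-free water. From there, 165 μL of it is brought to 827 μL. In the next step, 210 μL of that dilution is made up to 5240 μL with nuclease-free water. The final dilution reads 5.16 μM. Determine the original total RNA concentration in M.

Overall dilution factor = 8 × 5.019 × 5.012 × 24.95 = 5022.
Original = 5.16 μM × 5022 = 2.59 × 10⁴ μM = 0.0259 M.

0.0259 M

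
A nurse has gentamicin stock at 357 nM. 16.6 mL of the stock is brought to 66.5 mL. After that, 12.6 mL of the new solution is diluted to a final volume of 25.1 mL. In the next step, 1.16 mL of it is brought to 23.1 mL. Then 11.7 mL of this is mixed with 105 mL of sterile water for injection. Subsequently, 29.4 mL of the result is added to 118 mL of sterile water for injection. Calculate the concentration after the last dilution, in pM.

44.9 pM

Overall dilution factor = 4.006 × 1.992 × 19.91 × 9.974 × 5.014 = 7947.
357 nM / 7947 = 0.0449 nM = 44.9 pM.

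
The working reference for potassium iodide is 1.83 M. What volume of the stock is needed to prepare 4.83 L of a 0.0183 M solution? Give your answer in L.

0.0483 L

V₁ = C₂V₂/C₁ = 0.0183 × 4.83 / 1.83 = 0.0483 L.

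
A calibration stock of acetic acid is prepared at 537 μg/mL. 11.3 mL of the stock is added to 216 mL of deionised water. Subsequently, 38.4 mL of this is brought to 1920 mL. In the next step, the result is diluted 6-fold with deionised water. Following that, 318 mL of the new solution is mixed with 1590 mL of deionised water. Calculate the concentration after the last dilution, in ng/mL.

Overall dilution factor = 20.12 × 50 × 6 × 6 = 3.62 × 10⁴.
537 μg/mL / 3.62 × 10⁴ = 0.0148 μg/mL = 14.8 ng/mL.

14.8 ng/mL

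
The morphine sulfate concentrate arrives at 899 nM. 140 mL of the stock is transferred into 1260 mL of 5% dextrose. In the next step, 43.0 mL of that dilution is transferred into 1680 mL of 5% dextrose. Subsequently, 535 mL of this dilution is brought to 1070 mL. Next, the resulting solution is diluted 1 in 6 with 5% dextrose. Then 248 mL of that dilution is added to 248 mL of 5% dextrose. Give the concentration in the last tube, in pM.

Overall dilution factor = 10 × 40.07 × 2 × 6 × 2 = 9617.
899 nM / 9617 = 0.0935 nM = 93.5 pM.

93.5 pM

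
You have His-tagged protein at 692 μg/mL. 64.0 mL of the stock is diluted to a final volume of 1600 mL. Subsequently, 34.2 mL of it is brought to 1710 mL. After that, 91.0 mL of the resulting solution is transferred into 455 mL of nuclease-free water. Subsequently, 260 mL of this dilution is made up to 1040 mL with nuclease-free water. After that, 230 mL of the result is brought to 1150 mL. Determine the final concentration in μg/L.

4.61 μg/L

Overall dilution factor = 25 × 50 × 6 × 4 × 5 = 1.50 × 10⁵.
692 μg/mL / 1.50 × 10⁵ = 4.61 × 10⁻³ μg/mL = 4.61 μg/L.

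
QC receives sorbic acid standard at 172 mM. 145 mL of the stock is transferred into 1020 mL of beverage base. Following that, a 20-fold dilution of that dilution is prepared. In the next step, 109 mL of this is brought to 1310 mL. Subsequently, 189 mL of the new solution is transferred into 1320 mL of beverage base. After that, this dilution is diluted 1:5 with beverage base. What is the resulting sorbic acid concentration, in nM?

2230 nM

Overall dilution factor = 8.034 × 20 × 12.02 × 7.984 × 5 = 7.71 × 10⁴.
172 mM / 7.71 × 10⁴ = 2.23 × 10⁻³ mM = 2230 nM.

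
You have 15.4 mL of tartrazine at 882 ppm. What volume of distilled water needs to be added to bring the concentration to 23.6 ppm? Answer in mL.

560 mL

V₂ = C₁V₁/C₂ = 882 × 15.4 / 23.6 = 576 mL.
Diluent to add = V₂ − V₁ = 576 − 15.4 = 560 mL.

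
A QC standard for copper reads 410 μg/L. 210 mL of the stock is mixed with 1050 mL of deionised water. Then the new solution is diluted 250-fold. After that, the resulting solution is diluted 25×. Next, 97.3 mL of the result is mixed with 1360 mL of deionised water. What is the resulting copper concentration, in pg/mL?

Overall dilution factor = 6 × 250 × 25 × 14.98 = 5.62 × 10⁵.
410 μg/L / 5.62 × 10⁵ = 7.30 × 10⁻⁴ μg/L = 0.730 pg/mL.

0.730 pg/mL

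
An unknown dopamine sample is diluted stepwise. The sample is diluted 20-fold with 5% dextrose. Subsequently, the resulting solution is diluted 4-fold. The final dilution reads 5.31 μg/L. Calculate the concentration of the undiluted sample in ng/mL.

Overall dilution factor = 20 × 4 = 80.0.
Original = 5.31 μg/L × 80.0 = 425 μg/L = 425 ng/mL.

425 ng/mL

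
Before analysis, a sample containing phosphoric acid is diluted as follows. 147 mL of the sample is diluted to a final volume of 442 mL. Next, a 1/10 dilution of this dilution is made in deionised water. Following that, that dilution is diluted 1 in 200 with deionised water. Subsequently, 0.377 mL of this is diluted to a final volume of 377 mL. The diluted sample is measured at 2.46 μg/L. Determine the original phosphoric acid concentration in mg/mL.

14.8 mg/mL

Overall dilution factor = 3.007 × 10 × 200 × 1000 = 6.01 × 10⁶.
Original = 2.46 μg/L × 6.01 × 10⁶ = 1.48 × 10⁷ μg/L = 14.8 mg/mL.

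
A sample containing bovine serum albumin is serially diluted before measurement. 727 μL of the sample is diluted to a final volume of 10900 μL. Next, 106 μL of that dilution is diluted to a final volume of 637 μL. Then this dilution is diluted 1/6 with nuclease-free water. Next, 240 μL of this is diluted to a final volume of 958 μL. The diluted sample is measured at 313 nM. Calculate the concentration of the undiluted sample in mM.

0.675 mM

Overall dilution factor = 14.99 × 6.009 × 6 × 3.992 = 2158.
Original = 313 nM × 2158 = 6.75 × 10⁵ nM = 0.675 mM.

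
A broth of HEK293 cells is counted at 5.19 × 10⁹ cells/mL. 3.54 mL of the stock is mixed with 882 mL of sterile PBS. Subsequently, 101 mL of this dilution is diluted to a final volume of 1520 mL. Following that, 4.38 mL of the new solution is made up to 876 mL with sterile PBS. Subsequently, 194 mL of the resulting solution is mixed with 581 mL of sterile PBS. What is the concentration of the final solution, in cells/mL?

Overall dilution factor = 250.2 × 15.05 × 200 × 3.995 = 3.01 × 10⁶.
5.19 × 10⁹ cells/mL / 3.01 × 10⁶ = 1730 cells/mL.

1730 cells/mL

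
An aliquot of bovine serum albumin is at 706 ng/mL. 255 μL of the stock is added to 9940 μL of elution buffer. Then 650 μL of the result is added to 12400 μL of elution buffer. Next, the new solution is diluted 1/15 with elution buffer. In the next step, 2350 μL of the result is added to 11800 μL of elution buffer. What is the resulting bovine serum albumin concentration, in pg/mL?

Overall dilution factor = 39.98 × 20.08 × 15 × 6.021 = 7.25 × 10⁴.
706 ng/mL / 7.25 × 10⁴ = 9.74 × 10⁻³ ng/mL = 9.74 pg/mL.

9.74 pg/mL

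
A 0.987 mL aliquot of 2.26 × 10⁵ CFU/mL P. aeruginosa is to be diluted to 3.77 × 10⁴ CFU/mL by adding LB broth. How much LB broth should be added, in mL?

4.93 mL

V₂ = C₁V₁/C₂ = 2.26 × 10⁵ × 0.987 / 3.77 × 10⁴ = 5.92 mL.
Diluent to add = V₂ − V₁ = 5.92 − 0.987 = 4.93 mL.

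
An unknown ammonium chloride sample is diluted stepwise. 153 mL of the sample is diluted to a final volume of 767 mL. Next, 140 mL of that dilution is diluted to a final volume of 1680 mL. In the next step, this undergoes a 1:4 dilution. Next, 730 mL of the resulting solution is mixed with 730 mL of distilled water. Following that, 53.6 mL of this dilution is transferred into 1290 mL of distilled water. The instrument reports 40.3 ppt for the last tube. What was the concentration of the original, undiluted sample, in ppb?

Overall dilution factor = 5.013 × 12 × 4 × 2 × 25.07 = 1.21 × 10⁴.
Original = 40.3 ppt × 1.21 × 10⁴ = 4.86 × 10⁵ ppt = 486 ppb.

486 ppb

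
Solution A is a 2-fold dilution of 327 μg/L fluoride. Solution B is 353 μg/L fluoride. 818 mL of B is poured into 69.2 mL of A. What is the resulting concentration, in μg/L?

338 μg/L

C_A = 327 μg/L / 2 = 164 μg/L.
C_mix = (C_A·V_A + C_B·V_B)/(V_A + V_B) = (164×69.2 + 353×818) / 887.2 = 338 μg/L.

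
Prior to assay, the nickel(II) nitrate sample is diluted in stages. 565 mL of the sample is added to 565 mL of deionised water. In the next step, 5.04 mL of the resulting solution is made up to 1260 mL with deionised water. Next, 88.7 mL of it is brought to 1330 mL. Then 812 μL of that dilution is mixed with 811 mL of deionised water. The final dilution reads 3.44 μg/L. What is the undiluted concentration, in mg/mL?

25.8 mg/mL

Overall dilution factor = 2 × 250 × 14.99 × 999.8 = 7.50 × 10⁶.
Original = 3.44 μg/L × 7.50 × 10⁶ = 2.58 × 10⁷ μg/L = 25.8 mg/mL.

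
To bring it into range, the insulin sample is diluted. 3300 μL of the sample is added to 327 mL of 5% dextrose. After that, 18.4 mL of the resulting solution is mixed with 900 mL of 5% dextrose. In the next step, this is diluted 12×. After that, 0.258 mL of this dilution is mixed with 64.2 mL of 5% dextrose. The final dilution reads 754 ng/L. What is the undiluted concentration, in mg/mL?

Overall dilution factor = 100.1 × 49.91 × 12 × 249.8 = 1.50 × 10⁷.
Original = 754 ng/L × 1.50 × 10⁷ = 1.13 × 10¹⁰ ng/L = 11.3 mg/mL.

11.3 mg/mL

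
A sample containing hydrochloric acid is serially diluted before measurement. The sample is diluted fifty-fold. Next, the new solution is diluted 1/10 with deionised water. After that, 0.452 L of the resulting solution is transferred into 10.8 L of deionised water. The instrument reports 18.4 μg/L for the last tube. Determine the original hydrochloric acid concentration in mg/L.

Overall dilution factor = 50 × 10 × 24.89 = 1.24 × 10⁴.
Original = 18.4 μg/L × 1.24 × 10⁴ = 2.29 × 10⁵ μg/L = 229 mg/L.

229 mg/L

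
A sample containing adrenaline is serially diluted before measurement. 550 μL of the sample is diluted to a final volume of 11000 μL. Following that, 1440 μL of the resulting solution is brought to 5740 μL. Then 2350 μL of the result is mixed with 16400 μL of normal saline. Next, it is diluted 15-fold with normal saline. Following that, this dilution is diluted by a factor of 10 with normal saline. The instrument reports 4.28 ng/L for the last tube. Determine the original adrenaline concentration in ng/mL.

Overall dilution factor = 20 × 3.986 × 7.979 × 15 × 10 = 9.54 × 10⁴.
Original = 4.28 ng/L × 9.54 × 10⁴ = 4.08 × 10⁵ ng/L = 408 ng/mL.

408 ng/mL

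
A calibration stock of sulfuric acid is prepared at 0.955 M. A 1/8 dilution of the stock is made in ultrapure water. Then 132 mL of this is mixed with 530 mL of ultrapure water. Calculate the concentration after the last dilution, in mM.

Overall dilution factor = 8 × 5.015 = 40.1.
0.955 M / 40.1 = 0.0238 M = 23.8 mM.

23.8 mM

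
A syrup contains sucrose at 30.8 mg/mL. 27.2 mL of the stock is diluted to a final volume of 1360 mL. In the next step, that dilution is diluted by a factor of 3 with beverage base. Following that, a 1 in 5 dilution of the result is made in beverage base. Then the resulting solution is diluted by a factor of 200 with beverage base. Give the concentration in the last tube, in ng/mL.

205 ng/mL

Overall dilution factor = 50 × 3 × 5 × 200 = 1.50 × 10⁵.
30.8 mg/mL / 1.50 × 10⁵ = 2.05 × 10⁻⁴ mg/mL = 205 ng/mL.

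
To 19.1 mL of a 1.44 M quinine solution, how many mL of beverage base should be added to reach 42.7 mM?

625 mL

42.7 mM = 0.0427 M.
V₂ = C₁V₁/C₂ = 1.44 × 19.1 / 0.0427 = 644 mL.
Diluent to add = V₂ − V₁ = 644 − 19.1 = 625 mL.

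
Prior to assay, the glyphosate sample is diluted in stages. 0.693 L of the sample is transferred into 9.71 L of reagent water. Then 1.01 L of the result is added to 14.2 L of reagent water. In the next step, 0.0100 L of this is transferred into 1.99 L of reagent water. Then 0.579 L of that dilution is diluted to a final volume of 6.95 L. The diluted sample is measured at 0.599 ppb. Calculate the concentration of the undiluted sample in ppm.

325 ppm

Overall dilution factor = 15.01 × 15.06 × 200 × 12.00 = 5.43 × 10⁵.
Original = 0.599 ppb × 5.43 × 10⁵ = 3.25 × 10⁵ ppb = 325 ppm.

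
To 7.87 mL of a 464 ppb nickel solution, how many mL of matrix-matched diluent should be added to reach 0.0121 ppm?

0.0121 ppm = 12.1 ppb.
V₂ = C₁V₁/C₂ = 464 × 7.87 / 12.1 = 302 mL.
Diluent to add = V₂ − V₁ = 302 − 7.87 = 294 mL.

294 mL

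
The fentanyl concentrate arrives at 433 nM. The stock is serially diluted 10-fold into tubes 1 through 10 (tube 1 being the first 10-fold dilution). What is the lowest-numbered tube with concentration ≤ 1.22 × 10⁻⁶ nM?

Tube n has concentration 433 nM / 10ⁿ.
Need 10ⁿ ≥ 433 nM / 1.22 × 10⁻⁶ nM = 3.55 × 10⁸, so n ≥ 8.55.
First such tube: n = 9.

tube 9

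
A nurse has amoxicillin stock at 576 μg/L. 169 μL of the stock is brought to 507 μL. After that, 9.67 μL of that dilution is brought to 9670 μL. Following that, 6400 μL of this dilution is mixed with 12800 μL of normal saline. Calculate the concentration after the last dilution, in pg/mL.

64.0 pg/mL

Overall dilution factor = 3 × 1000 × 3 = 9000.
576 μg/L / 9000 = 0.0640 μg/L = 64.0 pg/mL.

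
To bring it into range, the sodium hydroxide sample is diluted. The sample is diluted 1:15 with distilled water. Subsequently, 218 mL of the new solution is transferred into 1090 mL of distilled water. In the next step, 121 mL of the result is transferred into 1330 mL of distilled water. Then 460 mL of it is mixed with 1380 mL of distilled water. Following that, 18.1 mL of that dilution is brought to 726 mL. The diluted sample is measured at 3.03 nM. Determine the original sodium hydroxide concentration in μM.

Overall dilution factor = 15 × 6 × 11.99 × 4 × 40.11 = 1.73 × 10⁵.
Original = 3.03 nM × 1.73 × 10⁵ = 5.25 × 10⁵ nM = 525 μM.

525 μM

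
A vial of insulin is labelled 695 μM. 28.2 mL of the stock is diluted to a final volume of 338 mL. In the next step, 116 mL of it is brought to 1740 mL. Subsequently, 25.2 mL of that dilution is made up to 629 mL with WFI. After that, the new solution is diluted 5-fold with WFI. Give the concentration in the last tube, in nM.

31.0 nM

Overall dilution factor = 11.99 × 15 × 24.96 × 5 = 2.24 × 10⁴.
695 μM / 2.24 × 10⁴ = 0.0310 μM = 31.0 nM.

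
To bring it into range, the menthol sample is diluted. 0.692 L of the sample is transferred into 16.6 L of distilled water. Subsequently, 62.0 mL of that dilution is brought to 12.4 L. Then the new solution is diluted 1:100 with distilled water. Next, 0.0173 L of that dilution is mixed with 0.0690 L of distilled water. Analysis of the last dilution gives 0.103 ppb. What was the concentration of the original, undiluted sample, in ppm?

257 ppm

Overall dilution factor = 24.99 × 200 × 100 × 4.988 = 2.49 × 10⁶.
Original = 0.103 ppb × 2.49 × 10⁶ = 2.57 × 10⁵ ppb = 257 ppm.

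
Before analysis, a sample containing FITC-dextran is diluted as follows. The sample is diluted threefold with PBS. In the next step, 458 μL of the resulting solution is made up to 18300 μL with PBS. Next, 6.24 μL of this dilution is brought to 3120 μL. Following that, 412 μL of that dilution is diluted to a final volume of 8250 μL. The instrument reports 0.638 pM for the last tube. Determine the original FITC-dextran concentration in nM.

Overall dilution factor = 3 × 39.96 × 500 × 20.02 = 1.20 × 10⁶.
Original = 0.638 pM × 1.20 × 10⁶ = 7.66 × 10⁵ pM = 766 nM.

766 nM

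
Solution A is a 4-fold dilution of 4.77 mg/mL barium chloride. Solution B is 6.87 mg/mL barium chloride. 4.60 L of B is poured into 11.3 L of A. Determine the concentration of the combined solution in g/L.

2.84 g/L

C_A = 4.77 mg/mL / 4 = 1.19 mg/mL.
C_mix = (C_A·V_A + C_B·V_B)/(V_A + V_B) = (1.19×11.3 + 6.87×4.60) / 15.90 = 2.84 mg/mL = 2.84 g/L.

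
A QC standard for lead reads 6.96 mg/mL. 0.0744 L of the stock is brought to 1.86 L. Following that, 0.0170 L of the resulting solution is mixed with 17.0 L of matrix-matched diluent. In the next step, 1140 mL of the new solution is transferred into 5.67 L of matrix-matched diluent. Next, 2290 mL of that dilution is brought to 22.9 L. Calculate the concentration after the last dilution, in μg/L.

Overall dilution factor = 25 × 1001 × 5.974 × 10 = 1.49 × 10⁶.
6.96 mg/mL / 1.49 × 10⁶ = 4.66 × 10⁻⁶ mg/mL = 4.66 μg/L.

4.66 μg/L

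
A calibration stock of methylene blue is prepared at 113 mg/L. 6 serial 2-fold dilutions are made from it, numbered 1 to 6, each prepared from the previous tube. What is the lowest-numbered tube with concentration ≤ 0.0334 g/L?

tube 2

Tube n has concentration 113 mg/L / 2ⁿ.
Need 2ⁿ ≥ 113 mg/L / 0.0334 g/L = 3.38, so n ≥ 1.76.
First such tube: n = 2.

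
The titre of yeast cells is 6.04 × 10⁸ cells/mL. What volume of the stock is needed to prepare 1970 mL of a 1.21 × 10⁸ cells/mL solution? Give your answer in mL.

V₁ = C₂V₂/C₁ = 1.21 × 10⁸ × 1970 / 6.04 × 10⁸ = 395 mL.

395 mL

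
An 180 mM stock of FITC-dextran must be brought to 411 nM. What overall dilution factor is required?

4.38 × 10⁵

Factor = C₀/C_target = 180 mM / 411 nM = 4.38 × 10⁵.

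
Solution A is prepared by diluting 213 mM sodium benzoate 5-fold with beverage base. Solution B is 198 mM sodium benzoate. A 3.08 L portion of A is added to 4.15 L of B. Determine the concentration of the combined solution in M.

C_A = 213 mM / 5 = 42.6 mM.
C_mix = (C_A·V_A + C_B·V_B)/(V_A + V_B) = (42.6×3.08 + 198×4.15) / 7.230 = 132 mM = 0.132 M.

0.132 M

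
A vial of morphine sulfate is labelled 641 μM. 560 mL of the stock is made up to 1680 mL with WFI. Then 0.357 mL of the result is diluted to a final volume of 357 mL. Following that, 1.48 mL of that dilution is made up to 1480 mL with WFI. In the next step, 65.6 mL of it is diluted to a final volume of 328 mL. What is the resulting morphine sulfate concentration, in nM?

Overall dilution factor = 3 × 1000 × 1000 × 5 = 1.50 × 10⁷.
641 μM / 1.50 × 10⁷ = 4.27 × 10⁻⁵ μM = 0.0427 nM.

0.0427 nM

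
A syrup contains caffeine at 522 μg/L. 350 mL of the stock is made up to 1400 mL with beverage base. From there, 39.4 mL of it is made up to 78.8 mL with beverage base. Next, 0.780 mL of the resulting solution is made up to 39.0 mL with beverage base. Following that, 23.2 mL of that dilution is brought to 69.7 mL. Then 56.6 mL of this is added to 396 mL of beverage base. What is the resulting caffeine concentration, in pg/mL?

Overall dilution factor = 4 × 2 × 50 × 3.004 × 7.996 = 9610.
522 μg/L / 9610 = 0.0543 μg/L = 54.3 pg/mL.

54.3 pg/mL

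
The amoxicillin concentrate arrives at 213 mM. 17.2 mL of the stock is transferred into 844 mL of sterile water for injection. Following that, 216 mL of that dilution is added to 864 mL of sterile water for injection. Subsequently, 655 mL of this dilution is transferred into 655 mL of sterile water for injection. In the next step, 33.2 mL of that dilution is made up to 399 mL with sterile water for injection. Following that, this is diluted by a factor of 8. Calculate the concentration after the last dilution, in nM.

4420 nM

Overall dilution factor = 50.07 × 5 × 2 × 12.02 × 8 = 4.81 × 10⁴.
213 mM / 4.81 × 10⁴ = 4.42 × 10⁻³ mM = 4420 nM.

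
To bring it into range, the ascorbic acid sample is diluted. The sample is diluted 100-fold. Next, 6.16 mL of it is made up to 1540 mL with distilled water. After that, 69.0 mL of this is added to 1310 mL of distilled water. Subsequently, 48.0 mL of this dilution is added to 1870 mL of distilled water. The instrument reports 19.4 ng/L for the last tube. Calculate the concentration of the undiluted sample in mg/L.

387 mg/L

Overall dilution factor = 100 × 250 × 19.99 × 39.96 = 2.00 × 10⁷.
Original = 19.4 ng/L × 2.00 × 10⁷ = 3.87 × 10⁸ ng/L = 387 mg/L.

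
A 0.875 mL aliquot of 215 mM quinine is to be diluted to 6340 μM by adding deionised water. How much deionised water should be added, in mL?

28.8 mL

6340 μM = 6.34 mM.
V₂ = C₁V₁/C₂ = 215 × 0.875 / 6.34 = 29.7 mL.
Diluent to add = V₂ − V₁ = 29.7 − 0.875 = 28.8 mL.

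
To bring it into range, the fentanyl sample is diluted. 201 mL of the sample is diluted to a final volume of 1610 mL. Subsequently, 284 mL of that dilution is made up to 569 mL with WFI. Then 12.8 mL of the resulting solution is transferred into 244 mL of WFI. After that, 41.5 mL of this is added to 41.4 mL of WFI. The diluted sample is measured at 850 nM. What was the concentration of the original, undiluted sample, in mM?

Overall dilution factor = 8.010 × 2.004 × 20.06 × 1.998 = 643.
Original = 850 nM × 643 = 5.47 × 10⁵ nM = 0.547 mM.

0.547 mM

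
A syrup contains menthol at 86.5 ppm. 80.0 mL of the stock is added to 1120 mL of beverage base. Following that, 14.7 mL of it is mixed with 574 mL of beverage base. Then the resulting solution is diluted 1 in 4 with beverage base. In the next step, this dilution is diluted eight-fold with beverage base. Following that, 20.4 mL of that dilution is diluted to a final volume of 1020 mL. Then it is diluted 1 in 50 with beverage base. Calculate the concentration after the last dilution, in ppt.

1.80 ppt

Overall dilution factor = 15 × 40.05 × 4 × 8 × 50 × 50 = 4.81 × 10⁷.
86.5 ppm / 4.81 × 10⁷ = 1.80 × 10⁻⁶ ppm = 1.80 ppt.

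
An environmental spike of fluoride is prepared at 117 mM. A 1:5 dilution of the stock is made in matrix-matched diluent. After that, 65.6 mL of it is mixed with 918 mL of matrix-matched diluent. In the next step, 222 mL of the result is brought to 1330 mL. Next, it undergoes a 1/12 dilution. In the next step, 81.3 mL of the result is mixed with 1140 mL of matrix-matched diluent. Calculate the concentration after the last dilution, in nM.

Overall dilution factor = 5 × 14.99 × 5.991 × 12 × 15.02 = 8.10 × 10⁴.
117 mM / 8.10 × 10⁴ = 1.45 × 10⁻³ mM = 1450 nM.

1450 nM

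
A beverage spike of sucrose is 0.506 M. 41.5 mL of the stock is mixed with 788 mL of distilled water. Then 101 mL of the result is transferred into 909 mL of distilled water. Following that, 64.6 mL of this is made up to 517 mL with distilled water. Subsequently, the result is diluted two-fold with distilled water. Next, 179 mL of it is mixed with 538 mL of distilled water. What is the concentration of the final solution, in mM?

Overall dilution factor = 19.99 × 10 × 8.003 × 2 × 4.006 = 1.28 × 10⁴.
0.506 M / 1.28 × 10⁴ = 3.95 × 10⁻⁵ M = 0.0395 mM.

0.0395 mM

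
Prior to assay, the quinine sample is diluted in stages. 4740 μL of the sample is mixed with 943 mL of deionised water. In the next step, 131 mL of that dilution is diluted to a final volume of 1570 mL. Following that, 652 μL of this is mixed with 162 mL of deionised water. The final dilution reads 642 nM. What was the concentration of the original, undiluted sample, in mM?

Overall dilution factor = 199.9 × 11.98 × 249.5 = 5.98 × 10⁵.
Original = 642 nM × 5.98 × 10⁵ = 3.84 × 10⁸ nM = 384 mM.

384 mM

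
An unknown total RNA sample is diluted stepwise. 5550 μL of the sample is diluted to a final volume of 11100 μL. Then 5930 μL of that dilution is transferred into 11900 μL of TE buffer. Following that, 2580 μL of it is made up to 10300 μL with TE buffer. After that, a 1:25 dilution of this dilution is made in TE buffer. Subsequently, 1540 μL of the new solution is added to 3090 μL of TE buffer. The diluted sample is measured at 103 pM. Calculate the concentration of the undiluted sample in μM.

0.186 μM

Overall dilution factor = 2 × 3.007 × 3.992 × 25 × 3.006 = 1804.
Original = 103 pM × 1804 = 1.86 × 10⁵ pM = 0.186 μM.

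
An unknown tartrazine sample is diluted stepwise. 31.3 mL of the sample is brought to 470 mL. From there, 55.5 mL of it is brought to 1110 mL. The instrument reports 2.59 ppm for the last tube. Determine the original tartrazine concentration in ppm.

778 ppm

Overall dilution factor = 15.02 × 20 = 300.
Original = 2.59 ppm × 300 = 778 ppm.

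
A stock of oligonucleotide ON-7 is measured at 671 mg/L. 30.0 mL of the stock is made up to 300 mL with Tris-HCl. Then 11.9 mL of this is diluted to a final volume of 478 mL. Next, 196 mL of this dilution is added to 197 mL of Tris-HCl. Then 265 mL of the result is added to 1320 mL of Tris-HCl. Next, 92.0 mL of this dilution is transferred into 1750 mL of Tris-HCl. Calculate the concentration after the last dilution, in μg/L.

6.96 μg/L

Overall dilution factor = 10 × 40.17 × 2.005 × 5.981 × 20.02 = 9.65 × 10⁴.
671 mg/L / 9.65 × 10⁴ = 6.96 × 10⁻³ mg/L = 6.96 μg/L.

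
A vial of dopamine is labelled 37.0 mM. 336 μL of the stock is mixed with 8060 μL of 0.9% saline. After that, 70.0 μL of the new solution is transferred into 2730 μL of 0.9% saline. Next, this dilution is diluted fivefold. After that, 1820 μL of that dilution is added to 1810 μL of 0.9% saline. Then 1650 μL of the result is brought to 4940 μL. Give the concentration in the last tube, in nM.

Overall dilution factor = 24.99 × 40 × 5 × 1.995 × 2.994 = 2.98 × 10⁴.
37.0 mM / 2.98 × 10⁴ = 1.24 × 10⁻³ mM = 1240 nM.

1240 nM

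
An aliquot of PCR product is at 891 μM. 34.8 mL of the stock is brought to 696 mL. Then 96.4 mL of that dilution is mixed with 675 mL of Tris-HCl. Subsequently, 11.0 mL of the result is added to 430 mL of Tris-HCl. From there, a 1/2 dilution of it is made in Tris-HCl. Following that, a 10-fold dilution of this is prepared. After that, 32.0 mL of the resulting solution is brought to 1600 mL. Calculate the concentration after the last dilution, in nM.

0.139 nM

Overall dilution factor = 20 × 8.002 × 40.09 × 2 × 10 × 50 = 6.42 × 10⁶.
891 μM / 6.42 × 10⁶ = 1.39 × 10⁻⁴ μM = 0.139 nM.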